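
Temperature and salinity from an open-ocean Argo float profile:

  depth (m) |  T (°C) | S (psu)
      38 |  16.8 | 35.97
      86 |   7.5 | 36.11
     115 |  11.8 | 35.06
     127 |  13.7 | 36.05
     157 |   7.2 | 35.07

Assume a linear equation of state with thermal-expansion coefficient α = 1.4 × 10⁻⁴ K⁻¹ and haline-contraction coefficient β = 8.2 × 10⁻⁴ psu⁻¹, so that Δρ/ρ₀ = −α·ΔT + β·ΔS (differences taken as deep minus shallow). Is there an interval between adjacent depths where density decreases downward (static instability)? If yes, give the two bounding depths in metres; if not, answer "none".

Evaluate Δρ/ρ₀ = −αΔT + βΔS across each adjacent pair:
  38–86 m: −αΔT+βΔS = −(1.4 × 10⁻⁴)(-9.3)+(8.2 × 10⁻⁴)(+0.14) = 1.4 × 10⁻³ → stable
  86–115 m: −αΔT+βΔS = −(1.4 × 10⁻⁴)(+4.3)+(8.2 × 10⁻⁴)(-1.05) = -1.5 × 10⁻³ → UNSTABLE
  115–127 m: −αΔT+βΔS = −(1.4 × 10⁻⁴)(+1.9)+(8.2 × 10⁻⁴)(+0.99) = 5.5 × 10⁻⁴ → stable
  127–157 m: −αΔT+βΔS = −(1.4 × 10⁻⁴)(-6.5)+(8.2 × 10⁻⁴)(-0.98) = 1.1 × 10⁻⁴ → stable
The 86–115 m interval has Δρ < 0: lighter water underlies denser water.

86–115 m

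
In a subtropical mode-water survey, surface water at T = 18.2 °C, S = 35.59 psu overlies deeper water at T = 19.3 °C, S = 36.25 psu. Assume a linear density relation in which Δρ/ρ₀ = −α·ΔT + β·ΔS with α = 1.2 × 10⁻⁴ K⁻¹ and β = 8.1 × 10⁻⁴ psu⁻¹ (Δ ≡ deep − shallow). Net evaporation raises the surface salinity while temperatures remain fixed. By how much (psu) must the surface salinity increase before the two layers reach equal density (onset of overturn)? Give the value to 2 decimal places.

Neutral buoyancy requires −α(T_deep − T_surf) + β(S_deep − S_surf′) = 0.
S_surf′ = S_deep − (α/β)·ΔT = 36.25 − (1.2 × 10⁻⁴/8.1 × 10⁻⁴)·(+1.1) = 36.0870 psu.
Increase required: 36.0870 − 35.59 = 0.4970 psu.

0.50 psu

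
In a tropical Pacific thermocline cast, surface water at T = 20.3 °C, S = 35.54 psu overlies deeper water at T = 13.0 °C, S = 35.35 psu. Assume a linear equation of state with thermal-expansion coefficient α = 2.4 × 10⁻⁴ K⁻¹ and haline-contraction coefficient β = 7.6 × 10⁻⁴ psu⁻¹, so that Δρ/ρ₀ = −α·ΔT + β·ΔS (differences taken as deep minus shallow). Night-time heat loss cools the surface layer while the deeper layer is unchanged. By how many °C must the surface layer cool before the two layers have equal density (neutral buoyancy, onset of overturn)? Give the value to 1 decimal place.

Neutral buoyancy requires Δρ = 0, i.e. −α(T_deep − T_surf′) + β(S_deep − S_surf) = 0.
T_surf′ = T_deep − (β/α)·ΔS = 13.0 − (7.6 × 10⁻⁴/2.4 × 10⁻⁴)·(-0.19) = 13.602 °C.
Cooling required: 20.3 − (13.602) = 6.698 °C.

6.7 °C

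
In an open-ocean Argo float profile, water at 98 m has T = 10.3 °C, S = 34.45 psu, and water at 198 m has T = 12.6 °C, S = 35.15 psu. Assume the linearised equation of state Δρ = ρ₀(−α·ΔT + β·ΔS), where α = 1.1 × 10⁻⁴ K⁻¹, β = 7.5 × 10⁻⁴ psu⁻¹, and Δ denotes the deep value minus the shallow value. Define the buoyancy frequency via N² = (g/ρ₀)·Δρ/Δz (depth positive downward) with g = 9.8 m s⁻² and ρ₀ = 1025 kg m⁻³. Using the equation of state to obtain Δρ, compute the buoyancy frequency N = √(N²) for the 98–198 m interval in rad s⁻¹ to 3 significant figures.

5.16 × 10⁻³ rad s⁻¹

ΔT = +2.3 K, ΔS = +0.70 psu (deep − shallow).
Δρ/ρ₀ = −αΔT + βΔS = -2.53 × 10⁻⁴ + 5.25 × 10⁻⁴ = 2.72 × 10⁻⁴, so Δρ ≈ 0.2788 kg m⁻³.
N² = (g/ρ₀)·Δρ/Δz = g·(Δρ/ρ₀)/Δz = 9.8 × 2.72 × 10⁻⁴ / 100 = 2.6656 × 10⁻⁵ s⁻².
N = √(2.6656 × 10⁻⁵) = 5.1629 × 10⁻³ rad s⁻¹ ≈ 5.16 × 10⁻³ rad s⁻¹.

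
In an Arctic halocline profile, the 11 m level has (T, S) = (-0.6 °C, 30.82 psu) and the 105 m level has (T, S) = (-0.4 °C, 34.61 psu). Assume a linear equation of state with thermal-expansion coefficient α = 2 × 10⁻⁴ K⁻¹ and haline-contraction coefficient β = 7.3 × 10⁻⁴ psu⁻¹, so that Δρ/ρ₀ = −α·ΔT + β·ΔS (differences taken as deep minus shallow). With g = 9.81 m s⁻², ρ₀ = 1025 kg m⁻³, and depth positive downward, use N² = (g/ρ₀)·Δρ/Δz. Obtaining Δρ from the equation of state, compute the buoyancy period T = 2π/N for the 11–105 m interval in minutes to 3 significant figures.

6.21 min

ΔT = +0.2 K, ΔS = +3.79 psu (deep − shallow).
Δρ/ρ₀ = −αΔT + βΔS = -4.00 × 10⁻⁵ + 2.7667 × 10⁻³ = 2.7267 × 10⁻³, so Δρ ≈ 2.795 kg m⁻³.
N² = (g/ρ₀)·Δρ/Δz = g·(Δρ/ρ₀)/Δz = 9.81 × 2.7267 × 10⁻³ / 94 = 2.8456 × 10⁻⁴ s⁻².
N = √(2.8456 × 10⁻⁴) = 0.016869 rad s⁻¹ → T = 2π/N = 372.47 s = 6.2078 min ≈ 6.21 min.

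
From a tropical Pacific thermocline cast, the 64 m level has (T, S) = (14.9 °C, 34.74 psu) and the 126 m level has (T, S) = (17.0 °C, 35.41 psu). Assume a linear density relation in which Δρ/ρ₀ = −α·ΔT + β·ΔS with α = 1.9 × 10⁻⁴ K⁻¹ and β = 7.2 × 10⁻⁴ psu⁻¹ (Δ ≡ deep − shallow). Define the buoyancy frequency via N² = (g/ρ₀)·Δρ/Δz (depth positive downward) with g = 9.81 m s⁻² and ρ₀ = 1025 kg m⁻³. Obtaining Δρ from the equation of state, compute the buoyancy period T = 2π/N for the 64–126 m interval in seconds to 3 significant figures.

1.73 × 10³ s

ΔT = +2.1 K, ΔS = +0.67 psu (deep − shallow).
Δρ/ρ₀ = −αΔT + βΔS = -3.99 × 10⁻⁴ + 4.824 × 10⁻⁴ = 8.34 × 10⁻⁵, so Δρ ≈ 0.08549 kg m⁻³.
N² = (g/ρ₀)·Δρ/Δz = g·(Δρ/ρ₀)/Δz = 9.81 × 8.34 × 10⁻⁵ / 62 = 1.3196 × 10⁻⁵ s⁻².
N = √(1.3196 × 10⁻⁵) = 3.6326 × 10⁻³ rad s⁻¹ → T = 2π/N = 1.7297 × 10³ s ≈ 1.73 × 10³ s.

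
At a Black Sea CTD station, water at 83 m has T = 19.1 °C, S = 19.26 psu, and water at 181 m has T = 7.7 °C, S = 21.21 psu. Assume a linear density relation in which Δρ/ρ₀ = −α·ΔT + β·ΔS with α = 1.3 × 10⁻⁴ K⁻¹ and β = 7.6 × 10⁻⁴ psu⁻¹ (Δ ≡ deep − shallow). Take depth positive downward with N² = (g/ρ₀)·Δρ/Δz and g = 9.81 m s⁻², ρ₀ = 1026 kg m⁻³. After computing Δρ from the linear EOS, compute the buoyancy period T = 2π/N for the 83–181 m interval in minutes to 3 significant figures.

ΔT = -11.4 K, ΔS = +1.95 psu (deep − shallow).
Δρ/ρ₀ = −αΔT + βΔS = 1.482 × 10⁻³ + 1.482 × 10⁻³ = 2.964 × 10⁻³, so Δρ ≈ 3.041 kg m⁻³.
N² = (g/ρ₀)·Δρ/Δz = g·(Δρ/ρ₀)/Δz = 9.81 × 2.964 × 10⁻³ / 98 = 2.9670 × 10⁻⁴ s⁻².
N = √(2.9670 × 10⁻⁴) = 0.017225 rad s⁻¹ → T = 2π/N = 364.77 s = 6.0795 min ≈ 6.08 min.

6.08 min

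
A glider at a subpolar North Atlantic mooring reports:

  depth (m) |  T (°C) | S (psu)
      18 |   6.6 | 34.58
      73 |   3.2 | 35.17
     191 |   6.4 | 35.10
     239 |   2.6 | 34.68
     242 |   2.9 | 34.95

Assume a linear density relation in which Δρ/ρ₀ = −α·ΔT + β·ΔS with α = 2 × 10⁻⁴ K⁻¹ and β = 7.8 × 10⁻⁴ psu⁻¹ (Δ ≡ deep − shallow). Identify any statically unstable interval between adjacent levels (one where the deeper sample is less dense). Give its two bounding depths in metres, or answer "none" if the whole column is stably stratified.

73–191 m

Evaluate Δρ/ρ₀ = −αΔT + βΔS across each adjacent pair:
  18–73 m: −αΔT+βΔS = −(2 × 10⁻⁴)(-3.4)+(7.8 × 10⁻⁴)(+0.59) = 1.1 × 10⁻³ → stable
  73–191 m: −αΔT+βΔS = −(2 × 10⁻⁴)(+3.2)+(7.8 × 10⁻⁴)(-0.07) = -6.9 × 10⁻⁴ → UNSTABLE
  191–239 m: −αΔT+βΔS = −(2 × 10⁻⁴)(-3.8)+(7.8 × 10⁻⁴)(-0.42) = 4.3 × 10⁻⁴ → stable
  239–242 m: −αΔT+βΔS = −(2 × 10⁻⁴)(+0.3)+(7.8 × 10⁻⁴)(+0.27) = 1.5 × 10⁻⁴ → stable
The 73–191 m interval has Δρ < 0: lighter water underlies denser water.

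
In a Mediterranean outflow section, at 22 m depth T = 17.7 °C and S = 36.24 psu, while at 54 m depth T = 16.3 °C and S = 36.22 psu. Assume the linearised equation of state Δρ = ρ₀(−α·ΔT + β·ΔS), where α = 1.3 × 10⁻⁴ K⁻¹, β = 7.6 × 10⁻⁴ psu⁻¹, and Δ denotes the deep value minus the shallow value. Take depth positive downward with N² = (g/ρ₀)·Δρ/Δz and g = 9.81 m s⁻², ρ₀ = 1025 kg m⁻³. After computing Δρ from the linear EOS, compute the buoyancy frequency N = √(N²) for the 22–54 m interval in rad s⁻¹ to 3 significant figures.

ΔT = -1.4 K, ΔS = -0.02 psu (deep − shallow).
Δρ/ρ₀ = −αΔT + βΔS = 1.82 × 10⁻⁴ − 1.52 × 10⁻⁵ = 1.668 × 10⁻⁴, so Δρ ≈ 0.1710 kg m⁻³.
N² = (g/ρ₀)·Δρ/Δz = g·(Δρ/ρ₀)/Δz = 9.81 × 1.668 × 10⁻⁴ / 32 = 5.1135 × 10⁻⁵ s⁻².
N = √(5.1135 × 10⁻⁵) = 7.1509 × 10⁻³ rad s⁻¹ ≈ 7.15 × 10⁻³ rad s⁻¹.

7.15 × 10⁻³ rad s⁻¹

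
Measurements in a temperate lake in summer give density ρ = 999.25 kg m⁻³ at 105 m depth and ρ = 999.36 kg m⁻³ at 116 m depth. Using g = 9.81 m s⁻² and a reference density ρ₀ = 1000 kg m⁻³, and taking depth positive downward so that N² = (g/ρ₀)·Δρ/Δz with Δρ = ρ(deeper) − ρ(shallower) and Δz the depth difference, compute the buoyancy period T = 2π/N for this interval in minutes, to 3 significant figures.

Δρ = 999.36 − 999.25 = 0.11 kg m⁻³ over Δz = 116 − 105 = 11 m.
N² = (9.81/1000) × (0.11/11) = 9.8100 × 10⁻⁵ s⁻².
N = √(9.8100 × 10⁻⁵) = 9.9045 × 10⁻³ rad s⁻¹, so T = 2π/N = 634.38 s = 10.573 min ≈ 10.6 min.

10.6 min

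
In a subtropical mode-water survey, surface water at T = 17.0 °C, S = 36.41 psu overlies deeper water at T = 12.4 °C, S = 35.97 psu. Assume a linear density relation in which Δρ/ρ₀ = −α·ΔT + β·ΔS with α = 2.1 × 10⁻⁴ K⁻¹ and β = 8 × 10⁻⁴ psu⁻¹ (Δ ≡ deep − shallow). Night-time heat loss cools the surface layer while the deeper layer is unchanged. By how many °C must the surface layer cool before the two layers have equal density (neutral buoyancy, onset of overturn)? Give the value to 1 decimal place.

Neutral buoyancy requires Δρ = 0, i.e. −α(T_deep − T_surf′) + β(S_deep − S_surf) = 0.
T_surf′ = T_deep − (β/α)·ΔS = 12.4 − (8 × 10⁻⁴/2.1 × 10⁻⁴)·(-0.44) = 14.076 °C.
Cooling required: 17.0 − (14.076) = 2.924 °C.

2.9 °C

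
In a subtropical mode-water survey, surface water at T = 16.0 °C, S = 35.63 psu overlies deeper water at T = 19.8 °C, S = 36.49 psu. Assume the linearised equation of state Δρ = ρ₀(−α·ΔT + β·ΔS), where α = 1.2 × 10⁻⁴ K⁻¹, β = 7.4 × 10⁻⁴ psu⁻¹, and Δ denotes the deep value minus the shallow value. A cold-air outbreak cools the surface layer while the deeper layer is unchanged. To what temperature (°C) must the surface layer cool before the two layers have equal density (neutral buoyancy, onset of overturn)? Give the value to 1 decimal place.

Neutral buoyancy requires Δρ = 0, i.e. −α(T_deep − T_surf′) + β(S_deep − S_surf) = 0.
T_surf′ = T_deep − (β/α)·ΔS = 19.8 − (7.4 × 10⁻⁴/1.2 × 10⁻⁴)·(+0.86) = 14.497 °C.
Cooling required: 16.0 − (14.497) = 1.503 °C.

14.5 °C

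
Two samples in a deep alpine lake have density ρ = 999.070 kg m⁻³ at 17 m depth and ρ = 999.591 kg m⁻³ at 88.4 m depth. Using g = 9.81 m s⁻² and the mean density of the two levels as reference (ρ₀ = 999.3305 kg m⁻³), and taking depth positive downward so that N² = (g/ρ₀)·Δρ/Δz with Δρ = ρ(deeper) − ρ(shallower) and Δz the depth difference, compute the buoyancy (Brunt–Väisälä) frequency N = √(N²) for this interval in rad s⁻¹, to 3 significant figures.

8.46 × 10⁻³ rad s⁻¹

Δρ = 999.591 − 999.070 = 0.521 kg m⁻³ over Δz = 88.4 − 17 = 71.4 m.
N² = (9.81/999.3305) × (0.521/71.4) = 7.1631 × 10⁻⁵ s⁻².
N = √(7.1631 × 10⁻⁵) = 8.4635 × 10⁻³ rad s⁻¹ ≈ 8.46 × 10⁻³ rad s⁻¹.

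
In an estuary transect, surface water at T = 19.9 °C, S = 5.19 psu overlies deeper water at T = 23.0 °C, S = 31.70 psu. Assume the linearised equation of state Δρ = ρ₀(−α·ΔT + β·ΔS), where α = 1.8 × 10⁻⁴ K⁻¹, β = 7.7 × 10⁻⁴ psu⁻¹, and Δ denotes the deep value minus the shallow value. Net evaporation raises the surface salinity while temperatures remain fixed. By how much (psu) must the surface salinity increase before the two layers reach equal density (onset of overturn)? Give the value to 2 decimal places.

25.79 psu

Neutral buoyancy requires −α(T_deep − T_surf) + β(S_deep − S_surf′) = 0.
S_surf′ = S_deep − (α/β)·ΔT = 31.70 − (1.8 × 10⁻⁴/7.7 × 10⁻⁴)·(+3.1) = 30.9753 psu.
Increase required: 30.9753 − 5.19 = 25.7853 psu.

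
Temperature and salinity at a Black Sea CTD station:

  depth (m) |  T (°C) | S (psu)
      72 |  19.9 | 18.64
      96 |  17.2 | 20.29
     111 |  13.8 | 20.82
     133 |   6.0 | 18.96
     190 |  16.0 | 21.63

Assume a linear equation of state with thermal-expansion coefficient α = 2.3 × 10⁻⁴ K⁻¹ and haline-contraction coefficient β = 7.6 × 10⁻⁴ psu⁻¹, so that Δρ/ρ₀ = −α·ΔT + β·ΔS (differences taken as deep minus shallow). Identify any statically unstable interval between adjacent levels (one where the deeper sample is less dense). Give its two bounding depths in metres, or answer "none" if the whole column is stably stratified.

133–190 m

Evaluate Δρ/ρ₀ = −αΔT + βΔS across each adjacent pair:
  72–96 m: −αΔT+βΔS = −(2.3 × 10⁻⁴)(-2.7)+(7.6 × 10⁻⁴)(+1.65) = 1.9 × 10⁻³ → stable
  96–111 m: −αΔT+βΔS = −(2.3 × 10⁻⁴)(-3.4)+(7.6 × 10⁻⁴)(+0.53) = 1.2 × 10⁻³ → stable
  111–133 m: −αΔT+βΔS = −(2.3 × 10⁻⁴)(-7.8)+(7.6 × 10⁻⁴)(-1.86) = 3.8 × 10⁻⁴ → stable
  133–190 m: −αΔT+βΔS = −(2.3 × 10⁻⁴)(+10.0)+(7.6 × 10⁻⁴)(+2.67) = -2.7 × 10⁻⁴ → UNSTABLE
The 133–190 m interval has Δρ < 0: lighter water underlies denser water.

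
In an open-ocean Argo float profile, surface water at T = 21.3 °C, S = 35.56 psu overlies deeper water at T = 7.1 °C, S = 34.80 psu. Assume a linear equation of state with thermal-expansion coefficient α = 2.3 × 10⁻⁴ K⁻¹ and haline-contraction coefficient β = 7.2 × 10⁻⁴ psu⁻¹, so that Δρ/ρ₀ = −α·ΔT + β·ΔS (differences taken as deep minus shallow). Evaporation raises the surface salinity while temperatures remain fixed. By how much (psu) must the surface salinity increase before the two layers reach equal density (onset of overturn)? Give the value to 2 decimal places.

Neutral buoyancy requires −α(T_deep − T_surf) + β(S_deep − S_surf′) = 0.
S_surf′ = S_deep − (α/β)·ΔT = 34.80 − (2.3 × 10⁻⁴/7.2 × 10⁻⁴)·(-14.2) = 39.3361 psu.
Increase required: 39.3361 − 35.56 = 3.7761 psu.

3.78 psu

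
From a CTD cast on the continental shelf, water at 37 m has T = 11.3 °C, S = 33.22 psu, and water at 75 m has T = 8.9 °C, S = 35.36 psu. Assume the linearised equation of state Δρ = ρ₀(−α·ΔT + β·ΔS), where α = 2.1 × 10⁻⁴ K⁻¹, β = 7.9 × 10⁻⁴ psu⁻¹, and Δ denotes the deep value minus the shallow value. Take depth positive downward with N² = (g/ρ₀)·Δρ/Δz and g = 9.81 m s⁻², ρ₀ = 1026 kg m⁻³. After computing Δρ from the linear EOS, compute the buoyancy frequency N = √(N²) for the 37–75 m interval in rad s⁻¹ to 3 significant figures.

ΔT = -2.4 K, ΔS = +2.14 psu (deep − shallow).
Δρ/ρ₀ = −αΔT + βΔS = 5.04 × 10⁻⁴ + 1.6906 × 10⁻³ = 2.1946 × 10⁻³, so Δρ ≈ 2.252 kg m⁻³.
N² = (g/ρ₀)·Δρ/Δz = g·(Δρ/ρ₀)/Δz = 9.81 × 2.1946 × 10⁻³ / 38 = 5.6655 × 10⁻⁴ s⁻².
N = √(5.6655 × 10⁻⁴) = 0.023802 rad s⁻¹ ≈ 0.0238 rad s⁻¹.

0.0238 rad s⁻¹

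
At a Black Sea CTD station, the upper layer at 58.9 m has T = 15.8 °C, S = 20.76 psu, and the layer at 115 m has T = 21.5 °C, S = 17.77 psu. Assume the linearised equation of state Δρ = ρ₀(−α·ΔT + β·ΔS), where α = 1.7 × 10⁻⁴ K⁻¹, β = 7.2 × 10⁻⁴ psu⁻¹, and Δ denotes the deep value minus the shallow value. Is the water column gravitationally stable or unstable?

unstable

ΔT = 21.5 − 15.8 = +5.7 K and ΔS = 17.77 − 20.76 = -2.99 psu (deep − shallow).
−αΔT = -9.69 × 10⁻⁴; βΔS = -2.1528 × 10⁻³; sum Δρ/ρ₀ = -3.1218 × 10⁻³.
Δρ/ρ₀ < 0, so Δρ < 0: deeper water is lighter → statically unstable; the column would overturn.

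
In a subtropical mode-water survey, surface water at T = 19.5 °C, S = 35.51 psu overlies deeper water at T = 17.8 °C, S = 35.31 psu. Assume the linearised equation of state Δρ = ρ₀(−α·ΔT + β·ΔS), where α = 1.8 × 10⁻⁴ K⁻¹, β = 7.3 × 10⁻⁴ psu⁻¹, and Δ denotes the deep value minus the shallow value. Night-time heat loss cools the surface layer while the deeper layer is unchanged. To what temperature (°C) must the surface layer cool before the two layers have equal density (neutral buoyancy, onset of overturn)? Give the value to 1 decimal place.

18.6 °C

Neutral buoyancy requires Δρ = 0, i.e. −α(T_deep − T_surf′) + β(S_deep − S_surf) = 0.
T_surf′ = T_deep − (β/α)·ΔS = 17.8 − (7.3 × 10⁻⁴/1.8 × 10⁻⁴)·(-0.20) = 18.611 °C.
Cooling required: 19.5 − (18.611) = 0.889 °C.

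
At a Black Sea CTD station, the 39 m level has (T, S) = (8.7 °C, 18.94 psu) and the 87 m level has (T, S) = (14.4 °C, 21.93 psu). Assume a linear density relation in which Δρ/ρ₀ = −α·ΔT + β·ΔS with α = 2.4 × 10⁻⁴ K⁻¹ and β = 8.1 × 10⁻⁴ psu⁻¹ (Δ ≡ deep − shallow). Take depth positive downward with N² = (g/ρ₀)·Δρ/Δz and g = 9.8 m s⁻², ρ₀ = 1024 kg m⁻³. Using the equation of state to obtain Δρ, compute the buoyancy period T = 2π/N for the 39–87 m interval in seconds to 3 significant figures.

428 s

ΔT = +5.7 K, ΔS = +2.99 psu (deep − shallow).
Δρ/ρ₀ = −αΔT + βΔS = -1.368 × 10⁻³ + 2.4219 × 10⁻³ = 1.0539 × 10⁻³, so Δρ ≈ 1.079 kg m⁻³.
N² = (g/ρ₀)·Δρ/Δz = g·(Δρ/ρ₀)/Δz = 9.8 × 1.0539 × 10⁻³ / 48 = 2.1517 × 10⁻⁴ s⁻².
N = √(2.1517 × 10⁻⁴) = 0.014669 rad s⁻¹ → T = 2π/N = 428.33 s ≈ 428 s.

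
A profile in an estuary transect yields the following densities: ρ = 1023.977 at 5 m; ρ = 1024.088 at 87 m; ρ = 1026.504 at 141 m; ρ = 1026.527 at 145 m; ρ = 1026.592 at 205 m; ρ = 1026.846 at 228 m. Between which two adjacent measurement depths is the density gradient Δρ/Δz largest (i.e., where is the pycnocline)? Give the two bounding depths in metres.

87–141 m

Compute the density gradient over each adjacent pair:
  5–87 m: Δρ/Δz = 0.111/82 = 1.4 × 10⁻³ kg m⁻⁴
  87–141 m: Δρ/Δz = 2.416/54 = 0.045 kg m⁻⁴
  141–145 m: Δρ/Δz = 0.023/4 = 5.7 × 10⁻³ kg m⁻⁴
  145–205 m: Δρ/Δz = 0.065/60 = 1.1 × 10⁻³ kg m⁻⁴
  205–228 m: Δρ/Δz = 0.254/23 = 0.011 kg m⁻⁴
The largest gradient is in the 87–141 m interval — the pycnocline.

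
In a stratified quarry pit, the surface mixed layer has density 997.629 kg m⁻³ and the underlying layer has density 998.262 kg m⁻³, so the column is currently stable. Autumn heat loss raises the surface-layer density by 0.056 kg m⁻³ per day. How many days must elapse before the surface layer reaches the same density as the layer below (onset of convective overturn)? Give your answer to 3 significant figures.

Density deficit of the surface layer: 998.262 − 997.629 = 0.633 kg m⁻³.
Required change = 0.633 / 0.056 = 11.3 days.

11.3 days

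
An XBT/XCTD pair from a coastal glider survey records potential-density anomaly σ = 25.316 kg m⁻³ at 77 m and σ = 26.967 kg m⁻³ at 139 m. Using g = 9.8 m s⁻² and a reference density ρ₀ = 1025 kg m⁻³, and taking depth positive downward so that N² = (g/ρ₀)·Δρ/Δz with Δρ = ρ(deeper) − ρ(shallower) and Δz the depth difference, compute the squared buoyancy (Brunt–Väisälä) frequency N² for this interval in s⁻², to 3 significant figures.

Δρ = 1026.967 − 1025.316 = 1.651 kg m⁻³ over Δz = 139 − 77 = 62 m.
N² = (9.8/1025) × (1.651/62) = 2.5460 × 10⁻⁴ s⁻² ≈ 2.55 × 10⁻⁴ s⁻².

2.55 × 10⁻⁴ s⁻²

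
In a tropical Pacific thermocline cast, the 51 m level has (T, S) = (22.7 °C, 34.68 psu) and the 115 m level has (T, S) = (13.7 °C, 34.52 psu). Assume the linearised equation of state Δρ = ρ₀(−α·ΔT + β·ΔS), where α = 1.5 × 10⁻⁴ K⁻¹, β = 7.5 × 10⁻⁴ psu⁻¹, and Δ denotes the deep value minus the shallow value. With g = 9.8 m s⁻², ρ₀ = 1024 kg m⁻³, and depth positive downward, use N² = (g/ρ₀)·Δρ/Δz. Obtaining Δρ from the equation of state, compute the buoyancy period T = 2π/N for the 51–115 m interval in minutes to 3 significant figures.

ΔT = -9.0 K, ΔS = -0.16 psu (deep − shallow).
Δρ/ρ₀ = −αΔT + βΔS = 1.35 × 10⁻³ − 1.20 × 10⁻⁴ = 1.23 × 10⁻³, so Δρ ≈ 1.260 kg m⁻³.
N² = (g/ρ₀)·Δρ/Δz = g·(Δρ/ρ₀)/Δz = 9.8 × 1.23 × 10⁻³ / 64 = 1.8834 × 10⁻⁴ s⁻².
N = √(1.8834 × 10⁻⁴) = 0.013724 rad s⁻¹ → T = 2π/N = 457.82 s = 7.6303 min ≈ 7.63 min.

7.63 min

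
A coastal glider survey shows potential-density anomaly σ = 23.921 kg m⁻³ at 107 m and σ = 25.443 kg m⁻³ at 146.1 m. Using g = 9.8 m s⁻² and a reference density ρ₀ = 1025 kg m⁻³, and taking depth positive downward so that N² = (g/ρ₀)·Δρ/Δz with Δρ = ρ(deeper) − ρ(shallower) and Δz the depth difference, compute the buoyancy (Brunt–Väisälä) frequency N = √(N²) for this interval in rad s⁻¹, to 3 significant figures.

Δρ = 1025.443 − 1023.921 = 1.522 kg m⁻³ over Δz = 146.1 − 107 = 39.1 m.
N² = (9.8/1025) × (1.522/39.1) = 3.7217 × 10⁻⁴ s⁻².
N = √(3.7217 × 10⁻⁴) = 0.019292 rad s⁻¹ ≈ 0.0193 rad s⁻¹.

0.0193 rad s⁻¹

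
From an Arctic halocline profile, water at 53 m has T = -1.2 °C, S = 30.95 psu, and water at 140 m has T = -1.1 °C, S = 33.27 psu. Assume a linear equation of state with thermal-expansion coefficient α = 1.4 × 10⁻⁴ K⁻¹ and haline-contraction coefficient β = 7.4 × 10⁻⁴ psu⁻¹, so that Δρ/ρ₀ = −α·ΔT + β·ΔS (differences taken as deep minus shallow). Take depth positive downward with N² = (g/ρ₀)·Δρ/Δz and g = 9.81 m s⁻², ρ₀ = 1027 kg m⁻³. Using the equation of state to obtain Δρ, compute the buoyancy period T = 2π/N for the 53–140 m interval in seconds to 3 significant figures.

453 s

ΔT = +0.1 K, ΔS = +2.32 psu (deep − shallow).
Δρ/ρ₀ = −αΔT + βΔS = -1.40 × 10⁻⁵ + 1.7168 × 10⁻³ = 1.7028 × 10⁻³, so Δρ ≈ 1.749 kg m⁻³.
N² = (g/ρ₀)·Δρ/Δz = g·(Δρ/ρ₀)/Δz = 9.81 × 1.7028 × 10⁻³ / 87 = 1.9201 × 10⁻⁴ s⁻².
N = √(1.9201 × 10⁻⁴) = 0.013857 rad s⁻¹ → T = 2π/N = 453.43 s ≈ 453 s.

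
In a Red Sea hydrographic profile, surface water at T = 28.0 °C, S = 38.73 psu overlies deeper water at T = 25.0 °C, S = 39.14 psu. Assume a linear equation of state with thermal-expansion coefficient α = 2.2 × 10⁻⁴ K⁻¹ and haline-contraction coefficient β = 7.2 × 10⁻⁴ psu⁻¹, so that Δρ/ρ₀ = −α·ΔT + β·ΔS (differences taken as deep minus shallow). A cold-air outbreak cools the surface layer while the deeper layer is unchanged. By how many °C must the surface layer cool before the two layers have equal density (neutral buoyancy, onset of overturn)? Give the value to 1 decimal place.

4.3 °C

Neutral buoyancy requires Δρ = 0, i.e. −α(T_deep − T_surf′) + β(S_deep − S_surf) = 0.
T_surf′ = T_deep − (β/α)·ΔS = 25.0 − (7.2 × 10⁻⁴/2.2 × 10⁻⁴)·(+0.41) = 23.658 °C.
Cooling required: 28.0 − (23.658) = 4.342 °C.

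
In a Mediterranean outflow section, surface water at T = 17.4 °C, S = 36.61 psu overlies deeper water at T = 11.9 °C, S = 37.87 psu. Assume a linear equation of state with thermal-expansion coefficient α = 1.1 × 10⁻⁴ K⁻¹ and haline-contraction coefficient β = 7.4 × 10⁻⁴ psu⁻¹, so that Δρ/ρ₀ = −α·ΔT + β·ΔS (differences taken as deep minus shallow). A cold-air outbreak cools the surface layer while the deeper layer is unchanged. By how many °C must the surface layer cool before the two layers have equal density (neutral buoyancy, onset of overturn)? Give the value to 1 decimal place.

14.0 °C

Neutral buoyancy requires Δρ = 0, i.e. −α(T_deep − T_surf′) + β(S_deep − S_surf) = 0.
T_surf′ = T_deep − (β/α)·ΔS = 11.9 − (7.4 × 10⁻⁴/1.1 × 10⁻⁴)·(+1.26) = 3.424 °C.
Cooling required: 17.4 − (3.424) = 13.976 °C.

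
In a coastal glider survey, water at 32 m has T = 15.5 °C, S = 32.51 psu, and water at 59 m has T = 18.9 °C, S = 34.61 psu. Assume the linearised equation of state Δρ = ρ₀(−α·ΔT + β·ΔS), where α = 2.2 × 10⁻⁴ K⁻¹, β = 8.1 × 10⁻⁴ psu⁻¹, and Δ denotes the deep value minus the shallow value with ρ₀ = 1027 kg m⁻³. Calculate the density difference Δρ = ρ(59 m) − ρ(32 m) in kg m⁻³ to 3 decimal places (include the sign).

+0.979 kg m⁻³

ΔT = +3.4 K, ΔS = +2.10 psu (deep − shallow).
Δρ/ρ₀ = −(2.2 × 10⁻⁴)(+3.4) + (8.1 × 10⁻⁴)(+2.10) = 9.53 × 10⁻⁴.
Δρ = 1027 × (9.53 × 10⁻⁴) = +0.979 kg m⁻³.
Positive Δρ: denser below, stable.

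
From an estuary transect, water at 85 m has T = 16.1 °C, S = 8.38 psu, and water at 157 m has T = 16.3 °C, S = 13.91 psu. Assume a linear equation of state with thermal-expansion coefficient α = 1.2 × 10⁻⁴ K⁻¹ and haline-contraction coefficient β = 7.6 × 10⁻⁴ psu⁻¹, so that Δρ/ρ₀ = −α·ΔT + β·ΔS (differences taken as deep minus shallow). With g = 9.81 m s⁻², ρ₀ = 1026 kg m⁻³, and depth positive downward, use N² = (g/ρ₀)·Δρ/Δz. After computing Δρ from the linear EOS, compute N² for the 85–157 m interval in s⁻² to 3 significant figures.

ΔT = +0.2 K, ΔS = +5.53 psu (deep − shallow).
Δρ/ρ₀ = −αΔT + βΔS = -2.40 × 10⁻⁵ + 4.2028 × 10⁻³ = 4.1788 × 10⁻³, so Δρ ≈ 4.287 kg m⁻³.
N² = (g/ρ₀)·Δρ/Δz = g·(Δρ/ρ₀)/Δz = 9.81 × 4.1788 × 10⁻³ / 72 = 5.6936 × 10⁻⁴ s⁻² ≈ 5.69 × 10⁻⁴ s⁻².

5.69 × 10⁻⁴ s⁻²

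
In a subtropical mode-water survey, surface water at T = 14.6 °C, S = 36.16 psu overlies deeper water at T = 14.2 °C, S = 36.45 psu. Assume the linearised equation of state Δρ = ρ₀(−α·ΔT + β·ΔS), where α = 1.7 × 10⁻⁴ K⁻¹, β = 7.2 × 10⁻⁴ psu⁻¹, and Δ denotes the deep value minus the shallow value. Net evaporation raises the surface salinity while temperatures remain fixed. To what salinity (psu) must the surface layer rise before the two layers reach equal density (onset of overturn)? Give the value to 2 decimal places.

Neutral buoyancy requires −α(T_deep − T_surf) + β(S_deep − S_surf′) = 0.
S_surf′ = S_deep − (α/β)·ΔT = 36.45 − (1.7 × 10⁻⁴/7.2 × 10⁻⁴)·(-0.4) = 36.5444 psu.
Increase required: 36.5444 − 36.16 = 0.3844 psu.

36.54 psu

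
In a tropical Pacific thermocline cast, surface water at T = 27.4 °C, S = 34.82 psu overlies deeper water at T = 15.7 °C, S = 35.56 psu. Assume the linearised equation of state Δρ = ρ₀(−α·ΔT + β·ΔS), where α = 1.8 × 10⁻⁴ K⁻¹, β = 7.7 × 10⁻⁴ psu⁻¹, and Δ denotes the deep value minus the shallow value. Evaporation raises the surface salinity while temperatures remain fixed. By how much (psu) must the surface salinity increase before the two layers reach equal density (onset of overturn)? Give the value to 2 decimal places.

3.48 psu

Neutral buoyancy requires −α(T_deep − T_surf) + β(S_deep − S_surf′) = 0.
S_surf′ = S_deep − (α/β)·ΔT = 35.56 − (1.8 × 10⁻⁴/7.7 × 10⁻⁴)·(-11.7) = 38.2951 psu.
Increase required: 38.2951 − 34.82 = 3.4751 psu.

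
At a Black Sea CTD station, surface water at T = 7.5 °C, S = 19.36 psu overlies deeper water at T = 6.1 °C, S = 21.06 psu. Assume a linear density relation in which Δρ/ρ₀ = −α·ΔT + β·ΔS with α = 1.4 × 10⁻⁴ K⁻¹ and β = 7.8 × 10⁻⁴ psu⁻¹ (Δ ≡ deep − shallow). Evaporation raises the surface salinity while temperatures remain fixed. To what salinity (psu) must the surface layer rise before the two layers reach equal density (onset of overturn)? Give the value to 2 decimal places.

21.31 psu

Neutral buoyancy requires −α(T_deep − T_surf) + β(S_deep − S_surf′) = 0.
S_surf′ = S_deep − (α/β)·ΔT = 21.06 − (1.4 × 10⁻⁴/7.8 × 10⁻⁴)·(-1.4) = 21.3113 psu.
Increase required: 21.3113 − 19.36 = 1.9513 psu.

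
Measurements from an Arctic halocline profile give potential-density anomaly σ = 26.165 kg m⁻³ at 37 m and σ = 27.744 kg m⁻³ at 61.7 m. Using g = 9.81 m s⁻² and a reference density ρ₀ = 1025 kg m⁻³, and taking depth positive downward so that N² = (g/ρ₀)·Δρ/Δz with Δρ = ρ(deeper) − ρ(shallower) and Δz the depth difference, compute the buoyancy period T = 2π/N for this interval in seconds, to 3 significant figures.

Δρ = 1027.744 − 1026.165 = 1.579 kg m⁻³ over Δz = 61.7 − 37 = 24.7 m.
N² = (9.81/1025) × (1.579/24.7) = 6.1183 × 10⁻⁴ s⁻².
N = √(6.1183 × 10⁻⁴) = 0.024735 rad s⁻¹, so T = 2π/N = 254.02 s ≈ 254 s.

254 s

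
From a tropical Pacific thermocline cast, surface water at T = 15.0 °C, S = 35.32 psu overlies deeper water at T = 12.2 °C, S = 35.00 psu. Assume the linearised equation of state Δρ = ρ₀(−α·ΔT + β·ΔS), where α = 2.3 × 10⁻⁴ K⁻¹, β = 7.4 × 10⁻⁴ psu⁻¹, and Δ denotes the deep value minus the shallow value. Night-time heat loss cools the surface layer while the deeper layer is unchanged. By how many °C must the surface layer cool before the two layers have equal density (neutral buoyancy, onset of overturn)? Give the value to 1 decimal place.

1.8 °C

Neutral buoyancy requires Δρ = 0, i.e. −α(T_deep − T_surf′) + β(S_deep − S_surf) = 0.
T_surf′ = T_deep − (β/α)·ΔS = 12.2 − (7.4 × 10⁻⁴/2.3 × 10⁻⁴)·(-0.32) = 13.230 °C.
Cooling required: 15.0 − (13.230) = 1.770 °C.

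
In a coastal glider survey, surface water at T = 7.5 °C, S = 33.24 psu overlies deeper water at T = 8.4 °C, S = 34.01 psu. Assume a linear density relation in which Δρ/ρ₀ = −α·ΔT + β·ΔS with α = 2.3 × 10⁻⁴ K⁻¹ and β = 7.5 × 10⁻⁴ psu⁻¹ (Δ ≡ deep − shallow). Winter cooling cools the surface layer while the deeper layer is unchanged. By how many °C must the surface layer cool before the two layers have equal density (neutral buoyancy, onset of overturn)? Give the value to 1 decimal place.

1.6 °C

Neutral buoyancy requires Δρ = 0, i.e. −α(T_deep − T_surf′) + β(S_deep − S_surf) = 0.
T_surf′ = T_deep − (β/α)·ΔS = 8.4 − (7.5 × 10⁻⁴/2.3 × 10⁻⁴)·(+0.77) = 5.889 °C.
Cooling required: 7.5 − (5.889) = 1.611 °C.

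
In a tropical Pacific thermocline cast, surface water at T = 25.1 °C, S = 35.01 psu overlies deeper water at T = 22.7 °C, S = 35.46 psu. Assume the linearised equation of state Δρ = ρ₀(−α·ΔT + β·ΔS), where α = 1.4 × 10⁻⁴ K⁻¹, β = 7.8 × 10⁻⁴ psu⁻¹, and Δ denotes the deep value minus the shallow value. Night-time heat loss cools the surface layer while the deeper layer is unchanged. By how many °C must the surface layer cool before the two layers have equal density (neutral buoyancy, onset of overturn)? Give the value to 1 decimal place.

Neutral buoyancy requires Δρ = 0, i.e. −α(T_deep − T_surf′) + β(S_deep − S_surf) = 0.
T_surf′ = T_deep − (β/α)·ΔS = 22.7 − (7.8 × 10⁻⁴/1.4 × 10⁻⁴)·(+0.45) = 20.193 °C.
Cooling required: 25.1 − (20.193) = 4.907 °C.

4.9 °C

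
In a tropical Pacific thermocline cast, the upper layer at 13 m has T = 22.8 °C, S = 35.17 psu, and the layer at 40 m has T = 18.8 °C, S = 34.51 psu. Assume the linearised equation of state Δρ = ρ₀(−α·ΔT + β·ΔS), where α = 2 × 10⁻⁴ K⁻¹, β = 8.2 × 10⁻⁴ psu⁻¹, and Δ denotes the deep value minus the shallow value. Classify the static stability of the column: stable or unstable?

stable

ΔT = 18.8 − 22.8 = -4.0 K and ΔS = 34.51 − 35.17 = -0.66 psu (deep − shallow).
−αΔT = 8.00 × 10⁻⁴; βΔS = -5.412 × 10⁻⁴; sum Δρ/ρ₀ = 2.588 × 10⁻⁴.
Δρ/ρ₀ > 0, so Δρ > 0: deeper water is denser → statically stable.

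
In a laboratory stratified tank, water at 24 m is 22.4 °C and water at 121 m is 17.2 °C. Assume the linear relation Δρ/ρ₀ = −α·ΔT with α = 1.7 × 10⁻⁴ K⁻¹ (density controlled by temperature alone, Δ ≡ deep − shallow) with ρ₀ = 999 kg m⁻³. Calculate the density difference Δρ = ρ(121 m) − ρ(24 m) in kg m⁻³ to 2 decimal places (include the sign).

+0.88 kg m⁻³

ΔT = -5.2 K, Δρ/ρ₀ = −αΔT = 8.84 × 10⁻⁴.
Δρ = 999 × (8.84 × 10⁻⁴) = +0.88 kg m⁻³.
Positive Δρ: denser below, stable.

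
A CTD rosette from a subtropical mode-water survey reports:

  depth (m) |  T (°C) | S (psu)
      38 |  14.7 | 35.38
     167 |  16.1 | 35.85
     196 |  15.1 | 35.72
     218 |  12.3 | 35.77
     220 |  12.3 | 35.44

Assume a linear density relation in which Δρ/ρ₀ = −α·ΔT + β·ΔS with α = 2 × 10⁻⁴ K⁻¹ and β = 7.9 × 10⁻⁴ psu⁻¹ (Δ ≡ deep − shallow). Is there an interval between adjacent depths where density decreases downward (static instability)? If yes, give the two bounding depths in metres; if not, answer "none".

Evaluate Δρ/ρ₀ = −αΔT + βΔS across each adjacent pair:
  38–167 m: −αΔT+βΔS = −(2 × 10⁻⁴)(+1.4)+(7.9 × 10⁻⁴)(+0.47) = 9.1 × 10⁻⁵ → stable
  167–196 m: −αΔT+βΔS = −(2 × 10⁻⁴)(-1.0)+(7.9 × 10⁻⁴)(-0.13) = 9.7 × 10⁻⁵ → stable
  196–218 m: −αΔT+βΔS = −(2 × 10⁻⁴)(-2.8)+(7.9 × 10⁻⁴)(+0.05) = 6.0 × 10⁻⁴ → stable
  218–220 m: −αΔT+βΔS = −(2 × 10⁻⁴)(+0.0)+(7.9 × 10⁻⁴)(-0.33) = -2.6 × 10⁻⁴ → UNSTABLE
The 218–220 m interval has Δρ < 0: lighter water underlies denser water.

218–220 m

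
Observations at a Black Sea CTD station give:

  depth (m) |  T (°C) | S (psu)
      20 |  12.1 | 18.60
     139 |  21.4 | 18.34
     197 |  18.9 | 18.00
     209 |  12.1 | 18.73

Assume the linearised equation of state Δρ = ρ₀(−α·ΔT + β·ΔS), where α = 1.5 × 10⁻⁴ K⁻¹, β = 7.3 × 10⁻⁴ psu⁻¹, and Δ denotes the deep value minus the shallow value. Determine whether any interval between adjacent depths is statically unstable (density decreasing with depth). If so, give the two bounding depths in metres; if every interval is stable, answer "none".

20–139 m

Evaluate Δρ/ρ₀ = −αΔT + βΔS across each adjacent pair:
  20–139 m: −αΔT+βΔS = −(1.5 × 10⁻⁴)(+9.3)+(7.3 × 10⁻⁴)(-0.26) = -1.6 × 10⁻³ → UNSTABLE
  139–197 m: −αΔT+βΔS = −(1.5 × 10⁻⁴)(-2.5)+(7.3 × 10⁻⁴)(-0.34) = 1.3 × 10⁻⁴ → stable
  197–209 m: −αΔT+βΔS = −(1.5 × 10⁻⁴)(-6.8)+(7.3 × 10⁻⁴)(+0.73) = 1.6 × 10⁻³ → stable
The 20–139 m interval has Δρ < 0: lighter water underlies denser water.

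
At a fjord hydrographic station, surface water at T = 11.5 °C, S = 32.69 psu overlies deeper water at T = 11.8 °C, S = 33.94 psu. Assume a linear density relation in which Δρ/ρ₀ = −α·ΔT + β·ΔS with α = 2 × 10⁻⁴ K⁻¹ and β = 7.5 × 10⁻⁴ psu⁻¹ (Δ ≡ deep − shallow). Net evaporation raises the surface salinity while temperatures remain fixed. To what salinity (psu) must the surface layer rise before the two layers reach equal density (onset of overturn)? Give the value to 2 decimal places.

33.86 psu

Neutral buoyancy requires −α(T_deep − T_surf) + β(S_deep − S_surf′) = 0.
S_surf′ = S_deep − (α/β)·ΔT = 33.94 − (2 × 10⁻⁴/7.5 × 10⁻⁴)·(+0.3) = 33.8600 psu.
Increase required: 33.8600 − 32.69 = 1.1700 psu.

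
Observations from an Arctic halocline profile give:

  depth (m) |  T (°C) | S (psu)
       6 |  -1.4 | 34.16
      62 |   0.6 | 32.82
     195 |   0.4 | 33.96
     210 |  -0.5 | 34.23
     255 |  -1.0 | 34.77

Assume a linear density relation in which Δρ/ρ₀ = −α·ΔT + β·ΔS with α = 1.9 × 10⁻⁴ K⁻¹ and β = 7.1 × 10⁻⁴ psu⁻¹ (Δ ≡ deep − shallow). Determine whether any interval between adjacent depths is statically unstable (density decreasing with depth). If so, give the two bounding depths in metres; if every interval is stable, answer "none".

Evaluate Δρ/ρ₀ = −αΔT + βΔS across each adjacent pair:
  6–62 m: −αΔT+βΔS = −(1.9 × 10⁻⁴)(+2.0)+(7.1 × 10⁻⁴)(-1.34) = -1.3 × 10⁻³ → UNSTABLE
  62–195 m: −αΔT+βΔS = −(1.9 × 10⁻⁴)(-0.2)+(7.1 × 10⁻⁴)(+1.14) = 8.5 × 10⁻⁴ → stable
  195–210 m: −αΔT+βΔS = −(1.9 × 10⁻⁴)(-0.9)+(7.1 × 10⁻⁴)(+0.27) = 3.6 × 10⁻⁴ → stable
  210–255 m: −αΔT+βΔS = −(1.9 × 10⁻⁴)(-0.5)+(7.1 × 10⁻⁴)(+0.54) = 4.8 × 10⁻⁴ → stable
The 6–62 m interval has Δρ < 0: lighter water underlies denser water.

6–62 m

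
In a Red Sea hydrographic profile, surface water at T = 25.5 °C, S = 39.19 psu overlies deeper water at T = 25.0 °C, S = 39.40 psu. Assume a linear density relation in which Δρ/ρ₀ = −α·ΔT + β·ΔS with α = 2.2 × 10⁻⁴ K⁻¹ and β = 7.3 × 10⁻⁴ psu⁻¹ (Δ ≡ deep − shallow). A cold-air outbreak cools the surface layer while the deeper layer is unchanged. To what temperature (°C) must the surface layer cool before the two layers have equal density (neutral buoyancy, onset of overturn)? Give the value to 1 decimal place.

Neutral buoyancy requires Δρ = 0, i.e. −α(T_deep − T_surf′) + β(S_deep − S_surf) = 0.
T_surf′ = T_deep − (β/α)·ΔS = 25.0 − (7.3 × 10⁻⁴/2.2 × 10⁻⁴)·(+0.21) = 24.303 °C.
Cooling required: 25.5 − (24.303) = 1.197 °C.

24.3 °C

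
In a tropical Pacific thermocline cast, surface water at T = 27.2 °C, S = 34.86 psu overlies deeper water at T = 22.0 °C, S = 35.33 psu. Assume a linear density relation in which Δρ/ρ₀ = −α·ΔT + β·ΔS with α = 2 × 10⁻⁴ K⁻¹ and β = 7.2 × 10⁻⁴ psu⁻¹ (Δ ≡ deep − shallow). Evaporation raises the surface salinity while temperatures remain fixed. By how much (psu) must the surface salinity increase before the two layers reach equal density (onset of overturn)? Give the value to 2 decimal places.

Neutral buoyancy requires −α(T_deep − T_surf) + β(S_deep − S_surf′) = 0.
S_surf′ = S_deep − (α/β)·ΔT = 35.33 − (2 × 10⁻⁴/7.2 × 10⁻⁴)·(-5.2) = 36.7744 psu.
Increase required: 36.7744 − 34.86 = 1.9144 psu.

1.91 psu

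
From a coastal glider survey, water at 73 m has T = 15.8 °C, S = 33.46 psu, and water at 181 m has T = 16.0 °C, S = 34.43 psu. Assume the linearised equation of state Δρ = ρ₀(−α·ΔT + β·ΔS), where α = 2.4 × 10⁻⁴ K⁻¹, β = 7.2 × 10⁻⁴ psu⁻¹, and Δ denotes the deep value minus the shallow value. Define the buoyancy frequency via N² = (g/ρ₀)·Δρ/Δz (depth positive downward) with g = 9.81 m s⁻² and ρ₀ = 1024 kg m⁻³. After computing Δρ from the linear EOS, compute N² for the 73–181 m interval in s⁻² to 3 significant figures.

5.91 × 10⁻⁵ s⁻²

ΔT = +0.2 K, ΔS = +0.97 psu (deep − shallow).
Δρ/ρ₀ = −αΔT + βΔS = -4.80 × 10⁻⁵ + 6.984 × 10⁻⁴ = 6.504 × 10⁻⁴, so Δρ ≈ 0.6660 kg m⁻³.
N² = (g/ρ₀)·Δρ/Δz = g·(Δρ/ρ₀)/Δz = 9.81 × 6.504 × 10⁻⁴ / 108 = 5.9078 × 10⁻⁵ s⁻² ≈ 5.91 × 10⁻⁵ s⁻².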